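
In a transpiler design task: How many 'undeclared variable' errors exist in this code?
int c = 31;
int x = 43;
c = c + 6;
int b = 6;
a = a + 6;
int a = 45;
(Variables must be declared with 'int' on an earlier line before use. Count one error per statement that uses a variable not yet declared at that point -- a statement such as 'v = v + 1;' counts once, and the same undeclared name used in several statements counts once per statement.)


Scanning code line by line:
  Line 1: declare 'c' -> declared = ['c']
  Line 2: declare 'x' -> declared = ['c', 'x']
  Line 3: use 'c' -> OK (declared)
  Line 4: declare 'b' -> declared = ['b', 'c', 'x']
  Line 5: use 'a' -> ERROR (undeclared)
  Line 6: declare 'a' -> declared = ['a', 'b', 'c', 'x']
Total undeclared variable errors: 1

1


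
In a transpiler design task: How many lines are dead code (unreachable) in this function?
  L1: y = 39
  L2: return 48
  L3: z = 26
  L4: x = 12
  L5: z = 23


Analyzing control flow:
  L1: reachable (before return)
  L2: reachable (return statement)
  L3: DEAD (after return at L2)
  L4: DEAD (after return at L2)
  L5: DEAD (after return at L2)
Return at L2, total lines = 5
Dead lines: L3 through L5
Count: 3

3


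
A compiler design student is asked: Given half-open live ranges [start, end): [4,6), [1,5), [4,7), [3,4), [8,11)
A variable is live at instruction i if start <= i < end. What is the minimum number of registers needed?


Live ranges:
  Var0: [4, 6)
  Var1: [1, 5)
  Var2: [4, 7)
  Var3: [3, 4)
  Var4: [8, 11)
Sweep-line events (position, delta, active):
  pos=1 start -> active=1
  pos=3 start -> active=2
  pos=4 end -> active=1
  pos=4 start -> active=2
  pos=4 start -> active=3
  pos=5 end -> active=2
  pos=6 end -> active=1
  pos=7 end -> active=0
  pos=8 start -> active=1
  pos=11 end -> active=0
Maximum simultaneous active: 3
Minimum registers needed: 3

3


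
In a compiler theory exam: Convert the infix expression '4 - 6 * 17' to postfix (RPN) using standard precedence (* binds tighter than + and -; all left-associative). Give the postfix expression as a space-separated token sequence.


Applying the shunting-yard algorithm:
  Operand 4 -> output
  Push '-' onto operator stack -> op-stack: [-]
  Operand 6 -> output
  Push '*' onto operator stack -> op-stack: [-, *]
  Operand 17 -> output
  End of input: pop '*' to output
  End of input: pop '-' to output
Postfix result: 4 6 17 * -

4 6 17 * -


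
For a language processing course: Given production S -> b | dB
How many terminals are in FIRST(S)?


Production: S -> b | dB
Examining each alternative for leading terminals:
  S -> b : first terminal = 'b'
  S -> dB : first terminal = 'd'
FIRST(S) = {b, d}
Count: 2

2


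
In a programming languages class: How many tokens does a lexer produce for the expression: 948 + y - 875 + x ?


Scanning '948 + y - 875 + x'
Token 1: '948' -> integer_literal
Token 2: '+' -> operator
Token 3: 'y' -> identifier
Token 4: '-' -> operator
Token 5: '875' -> integer_literal
Token 6: '+' -> operator
Token 7: 'x' -> identifier
Total tokens: 7

7


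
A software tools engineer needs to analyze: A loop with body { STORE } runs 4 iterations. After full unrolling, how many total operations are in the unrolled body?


Loop body operations: STORE (1 op per iteration)
Unrolling 4 iterations:
  Iteration 1: STORE (1 ops)
  Iteration 2: STORE (1 ops)
  Iteration 3: STORE (1 ops)
  Iteration 4: STORE (1 ops)
Total: 4 iterations * 1 ops/iter = 4 operations

4


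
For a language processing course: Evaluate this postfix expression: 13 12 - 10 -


Processing tokens left to right:
Push 13, Push 12
Pop 13 and 12, compute 13 - 12 = 1, push 1
Push 10
Pop 1 and 10, compute 1 - 10 = -9, push -9
Stack result: -9

-9


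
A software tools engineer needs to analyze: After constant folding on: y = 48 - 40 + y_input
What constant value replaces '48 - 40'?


Identifying constant sub-expression:
  Original: y = 48 - 40 + y_input
  48 and 40 are both compile-time constants
  Evaluating: 48 - 40 = 8
  After folding: y = 8 + y_input

8


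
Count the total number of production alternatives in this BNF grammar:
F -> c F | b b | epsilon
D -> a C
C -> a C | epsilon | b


Counting alternatives per rule:
  F: 3 alternative(s)
  D: 1 alternative(s)
  C: 3 alternative(s)
Sum: 3 + 1 + 3 = 7

7


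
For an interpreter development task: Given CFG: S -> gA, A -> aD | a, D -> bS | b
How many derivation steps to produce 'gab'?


Grammar: S -> gA, A -> aD | a, D -> bS | b
Deriving 'gab':
Step 1: S -> gA => gA
Step 2: A -> aD => gaD
Step 3: D -> b => gab
Total derivation steps: 3

3


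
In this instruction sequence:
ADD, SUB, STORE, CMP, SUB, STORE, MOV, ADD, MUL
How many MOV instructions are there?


Scanning instruction sequence for MOV:
  Position 1: ADD
  Position 2: SUB
  Position 3: STORE
  Position 4: CMP
  Position 5: SUB
  Position 6: STORE
  Position 7: MOV <- MATCH
  Position 8: ADD
  Position 9: MUL
Matches at positions: [7]
Total MOV count: 1

1


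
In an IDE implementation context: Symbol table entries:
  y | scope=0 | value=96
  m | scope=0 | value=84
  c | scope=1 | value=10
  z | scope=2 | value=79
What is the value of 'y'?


Searching symbol table for 'y':
  y | scope=0 | value=96 <- MATCH
  m | scope=0 | value=84
  c | scope=1 | value=10
  z | scope=2 | value=79
Found 'y' at scope 0 with value 96

96


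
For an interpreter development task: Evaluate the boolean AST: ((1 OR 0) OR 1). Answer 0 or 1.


Step 1: Evaluate inner node
  1 OR 0 = 1
Step 2: Evaluate root node
  1 OR 1 = 1

1


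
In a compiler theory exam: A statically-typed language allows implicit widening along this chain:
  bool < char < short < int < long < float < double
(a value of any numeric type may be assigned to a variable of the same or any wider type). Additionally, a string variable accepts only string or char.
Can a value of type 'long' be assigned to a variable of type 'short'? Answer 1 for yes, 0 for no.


Target variable type: short
Source value type: long
Numeric ranks: long=4, short=2
Widening allowed iff rank(source) <= rank(target): 4 <= 2? No
Result: 0

0


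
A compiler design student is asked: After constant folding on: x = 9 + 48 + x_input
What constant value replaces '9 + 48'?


Identifying constant sub-expression:
  Original: x = 9 + 48 + x_input
  9 and 48 are both compile-time constants
  Evaluating: 9 + 48 = 57
  After folding: x = 57 + x_input

57


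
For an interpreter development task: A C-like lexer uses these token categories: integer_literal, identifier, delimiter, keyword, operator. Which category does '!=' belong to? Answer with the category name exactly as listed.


Token: '!='
Checking categories:
  identifier: no
  integer_literal: no
  operator: YES
  keyword: no
  delimiter: no
Category: operator

operator


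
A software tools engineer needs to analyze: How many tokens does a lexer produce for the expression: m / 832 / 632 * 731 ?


Scanning 'm / 832 / 632 * 731'
Token 1: 'm' -> identifier
Token 2: '/' -> operator
Token 3: '832' -> integer_literal
Token 4: '/' -> operator
Token 5: '632' -> integer_literal
Token 6: '*' -> operator
Token 7: '731' -> integer_literal
Total tokens: 7

7


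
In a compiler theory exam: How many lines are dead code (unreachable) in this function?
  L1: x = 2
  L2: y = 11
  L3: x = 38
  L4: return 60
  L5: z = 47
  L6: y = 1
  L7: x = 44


Analyzing control flow:
  L1: reachable (before return)
  L2: reachable (before return)
  L3: reachable (before return)
  L4: reachable (return statement)
  L5: DEAD (after return at L4)
  L6: DEAD (after return at L4)
  L7: DEAD (after return at L4)
Return at L4, total lines = 7
Dead lines: L5 through L7
Count: 3

3


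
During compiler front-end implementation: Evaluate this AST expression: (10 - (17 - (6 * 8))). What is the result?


Expression: (10 - (17 - (6 * 8)))
Evaluating step by step:
  6 * 8 = 48
  17 - 48 = -31
  10 - -31 = 41
Result: 41

41


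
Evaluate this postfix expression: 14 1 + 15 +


Processing tokens left to right:
Push 14, Push 1
Pop 14 and 1, compute 14 + 1 = 15, push 15
Push 15
Pop 15 and 15, compute 15 + 15 = 30, push 30
Stack result: 30

30


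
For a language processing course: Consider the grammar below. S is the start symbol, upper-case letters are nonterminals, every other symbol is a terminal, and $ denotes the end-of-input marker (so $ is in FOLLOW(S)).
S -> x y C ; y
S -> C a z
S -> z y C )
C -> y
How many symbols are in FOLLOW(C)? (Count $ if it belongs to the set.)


S is the start symbol and does not occur in any rule body, so FOLLOW(S) = {$}.
Examining every occurrence of C in a rule body:
  S -> x y C ; y : C is followed by terminal ';' -> add ';'
  S -> C a z : C is followed by terminal 'a' -> add 'a'
  S -> z y C ) : C is followed by terminal ')' -> add ')'
  C -> y : C does not occur in the body -> contributes nothing
FOLLOW(C) = {), ;, a}
Count: 3

3


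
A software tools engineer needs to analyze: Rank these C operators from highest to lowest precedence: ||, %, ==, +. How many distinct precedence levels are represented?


Looking up precedence for each operator:
  || -> precedence 1
  % -> precedence 6
  == -> precedence 3
  + -> precedence 5
Sorted highest to lowest: %, +, ==, ||
Distinct precedence values: [6, 5, 3, 1]
Number of distinct levels: 4

4


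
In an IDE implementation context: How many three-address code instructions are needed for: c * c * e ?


Expression: c * c * e
Generating three-address code (respecting * over +/- precedence):
  Instruction 1: t1 = c * c
  Instruction 2: t2 = t1 * e
Total instructions: 2

2


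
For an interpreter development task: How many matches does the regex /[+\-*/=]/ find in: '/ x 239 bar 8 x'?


Pattern: /[+\-*/=]/ (operators)
Input: '/ x 239 bar 8 x'
Scanning for matches:
  Match 1: '/'
Total matches: 1

1


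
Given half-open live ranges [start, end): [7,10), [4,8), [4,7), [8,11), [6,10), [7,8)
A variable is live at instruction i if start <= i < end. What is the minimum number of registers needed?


Live ranges:
  Var0: [7, 10)
  Var1: [4, 8)
  Var2: [4, 7)
  Var3: [8, 11)
  Var4: [6, 10)
  Var5: [7, 8)
Sweep-line events (position, delta, active):
  pos=4 start -> active=1
  pos=4 start -> active=2
  pos=6 start -> active=3
  pos=7 end -> active=2
  pos=7 start -> active=3
  pos=7 start -> active=4
  pos=8 end -> active=3
  pos=8 end -> active=2
  pos=8 start -> active=3
  pos=10 end -> active=2
  pos=10 end -> active=1
  pos=11 end -> active=0
Maximum simultaneous active: 4
Minimum registers needed: 4

4


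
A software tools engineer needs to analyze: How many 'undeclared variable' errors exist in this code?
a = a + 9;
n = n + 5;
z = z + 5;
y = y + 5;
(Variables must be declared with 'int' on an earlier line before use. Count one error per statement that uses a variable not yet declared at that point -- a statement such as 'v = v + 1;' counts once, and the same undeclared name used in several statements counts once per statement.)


Scanning code line by line:
  Line 1: use 'a' -> ERROR (undeclared)
  Line 2: use 'n' -> ERROR (undeclared)
  Line 3: use 'z' -> ERROR (undeclared)
  Line 4: use 'y' -> ERROR (undeclared)
Total undeclared variable errors: 4

4


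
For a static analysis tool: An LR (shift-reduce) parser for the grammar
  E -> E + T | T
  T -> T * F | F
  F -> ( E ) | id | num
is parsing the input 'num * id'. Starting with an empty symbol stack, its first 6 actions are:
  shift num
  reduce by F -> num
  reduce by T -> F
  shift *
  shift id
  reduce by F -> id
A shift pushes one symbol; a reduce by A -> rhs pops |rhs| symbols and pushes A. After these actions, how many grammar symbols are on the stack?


Tracking the symbol stack through each action:
  Action 1: shift 'num' : push -> stack = [num] (size 1)
  Action 2: reduce by F -> num : pop 1, push F -> stack = [F] (size 1)
  Action 3: reduce by T -> F : pop 1, push T -> stack = [T] (size 1)
  Action 4: shift '*' : push -> stack = [T, *] (size 2)
  Action 5: shift 'id' : push -> stack = [T, *, id] (size 3)
  Action 6: reduce by F -> id : pop 1, push F -> stack = [T, *, F] (size 3)
Final stack size: 3

3


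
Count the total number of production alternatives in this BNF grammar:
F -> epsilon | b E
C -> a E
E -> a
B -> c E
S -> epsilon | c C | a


Counting alternatives per rule:
  F: 2 alternative(s)
  C: 1 alternative(s)
  E: 1 alternative(s)
  B: 1 alternative(s)
  S: 3 alternative(s)
Sum: 2 + 1 + 1 + 1 + 3 = 8

8


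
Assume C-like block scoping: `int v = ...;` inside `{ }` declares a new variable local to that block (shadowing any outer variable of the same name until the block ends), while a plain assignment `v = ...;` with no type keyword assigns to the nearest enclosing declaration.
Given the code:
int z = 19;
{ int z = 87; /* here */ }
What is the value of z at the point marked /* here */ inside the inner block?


Analyzing scoping rules:
Outer scope: declares z = 19
Inner block: 'int z = 87;' declares a NEW z that shadows the outer one
Inside the block the inner declaration is in scope -> 87
Result: 87

87


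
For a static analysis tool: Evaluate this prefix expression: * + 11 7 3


Parsing prefix expression: * + 11 7 3
Step 1: Innermost operation '+ 11 7'
  11 + 7 = 18
Step 2: Outer operation '* [18] 3'
  18 * 3 = 54

54


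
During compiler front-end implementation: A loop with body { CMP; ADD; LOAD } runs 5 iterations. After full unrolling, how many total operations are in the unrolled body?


Loop body operations: CMP, ADD, LOAD (3 ops per iteration)
Unrolling 5 iterations:
  Iteration 1: CMP, ADD, LOAD (3 ops)
  Iteration 2: CMP, ADD, LOAD (3 ops)
  Iteration 3: CMP, ADD, LOAD (3 ops)
  Iteration 4: CMP, ADD, LOAD (3 ops)
  Iteration 5: CMP, ADD, LOAD (3 ops)
Total: 5 iterations * 3 ops/iter = 15 operations

15


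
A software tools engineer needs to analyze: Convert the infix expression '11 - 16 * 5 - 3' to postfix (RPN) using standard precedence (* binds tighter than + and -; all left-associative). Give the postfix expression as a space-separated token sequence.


Applying the shunting-yard algorithm:
  Operand 11 -> output
  Push '-' onto operator stack -> op-stack: [-]
  Operand 16 -> output
  Push '*' onto operator stack -> op-stack: [-, *]
  Operand 5 -> output
  See '-' (prec 1); top '*' (prec 2) >= it -> pop '*' to output
  See '-' (prec 1); top '-' (prec 1) >= it -> pop '-' to output
  Push '-' onto operator stack -> op-stack: [-]
  Operand 3 -> output
  End of input: pop '-' to output
Postfix result: 11 16 5 * - 3 -

11 16 5 * - 3 -


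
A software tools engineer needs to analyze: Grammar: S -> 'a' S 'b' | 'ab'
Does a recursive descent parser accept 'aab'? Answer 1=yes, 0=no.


Grammar accepts strings of the form a^n b^n (n >= 1)
Word: 'aab'
Counting: 2 a's and 1 b's
Check: 2 == 1? No
Mismatch: a-count != b-count
Rejected

0


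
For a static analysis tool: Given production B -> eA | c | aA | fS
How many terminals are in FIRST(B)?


Production: B -> eA | c | aA | fS
Examining each alternative for leading terminals:
  B -> eA : first terminal = 'e'
  B -> c : first terminal = 'c'
  B -> aA : first terminal = 'a'
  B -> fS : first terminal = 'f'
FIRST(B) = {a, c, e, f}
Count: 4

4


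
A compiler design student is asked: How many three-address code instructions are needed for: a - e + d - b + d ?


Expression: a - e + d - b + d
Generating three-address code (respecting * over +/- precedence):
  Instruction 1: t1 = a - e
  Instruction 2: t2 = t1 + d
  Instruction 3: t3 = t2 - b
  Instruction 4: t4 = t3 + d
Total instructions: 4

4


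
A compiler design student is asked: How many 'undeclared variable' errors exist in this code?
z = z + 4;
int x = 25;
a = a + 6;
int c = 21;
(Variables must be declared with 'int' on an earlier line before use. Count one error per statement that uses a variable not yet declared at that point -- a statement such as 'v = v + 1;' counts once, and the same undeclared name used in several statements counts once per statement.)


Scanning code line by line:
  Line 1: use 'z' -> ERROR (undeclared)
  Line 2: declare 'x' -> declared = ['x']
  Line 3: use 'a' -> ERROR (undeclared)
  Line 4: declare 'c' -> declared = ['c', 'x']
Total undeclared variable errors: 2

2


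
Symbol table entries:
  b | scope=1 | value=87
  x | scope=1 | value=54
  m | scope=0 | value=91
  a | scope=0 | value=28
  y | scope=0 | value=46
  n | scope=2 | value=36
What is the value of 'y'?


Searching symbol table for 'y':
  b | scope=1 | value=87
  x | scope=1 | value=54
  m | scope=0 | value=91
  a | scope=0 | value=28
  y | scope=0 | value=46 <- MATCH
  n | scope=2 | value=36
Found 'y' at scope 0 with value 46

46


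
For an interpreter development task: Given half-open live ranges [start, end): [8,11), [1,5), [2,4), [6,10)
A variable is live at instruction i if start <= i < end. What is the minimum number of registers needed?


Live ranges:
  Var0: [8, 11)
  Var1: [1, 5)
  Var2: [2, 4)
  Var3: [6, 10)
Sweep-line events (position, delta, active):
  pos=1 start -> active=1
  pos=2 start -> active=2
  pos=4 end -> active=1
  pos=5 end -> active=0
  pos=6 start -> active=1
  pos=8 start -> active=2
  pos=10 end -> active=1
  pos=11 end -> active=0
Maximum simultaneous active: 2
Minimum registers needed: 2

2


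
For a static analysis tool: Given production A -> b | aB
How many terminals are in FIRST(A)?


Production: A -> b | aB
Examining each alternative for leading terminals:
  A -> b : first terminal = 'b'
  A -> aB : first terminal = 'a'
FIRST(A) = {a, b}
Count: 2

2


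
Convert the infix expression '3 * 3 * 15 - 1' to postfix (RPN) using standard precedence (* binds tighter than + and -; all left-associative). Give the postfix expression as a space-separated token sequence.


Applying the shunting-yard algorithm:
  Operand 3 -> output
  Push '*' onto operator stack -> op-stack: [*]
  Operand 3 -> output
  See '*' (prec 2); top '*' (prec 2) >= it -> pop '*' to output
  Push '*' onto operator stack -> op-stack: [*]
  Operand 15 -> output
  See '-' (prec 1); top '*' (prec 2) >= it -> pop '*' to output
  Push '-' onto operator stack -> op-stack: [-]
  Operand 1 -> output
  End of input: pop '-' to output
Postfix result: 3 3 * 15 * 1 -

3 3 * 15 * 1 -


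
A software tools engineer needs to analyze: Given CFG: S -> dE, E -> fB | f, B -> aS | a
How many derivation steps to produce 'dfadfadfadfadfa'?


Grammar: S -> dE, E -> fB | f, B -> aS | a
Deriving 'dfadfadfadfadfa':
Step 1: S -> dE => dE
Step 2: E -> fB => dfB
Step 3: B -> aS => dfaS
Step 4: S -> dE => dfadE
Step 5: E -> fB => dfadfB
Step 6: B -> aS => dfadfaS
Step 7: S -> dE => dfadfadE
Step 8: E -> fB => dfadfadfB
Step 9: B -> aS => dfadfadfaS
Step 10: S -> dE => dfadfadfadE
Step 11: E -> fB => dfadfadfadfB
Step 12: B -> aS => dfadfadfadfaS
Step 13: S -> dE => dfadfadfadfadE
Step 14: E -> fB => dfadfadfadfadfB
Step 15: B -> a => dfadfadfadfadfa
Total derivation steps: 15

15


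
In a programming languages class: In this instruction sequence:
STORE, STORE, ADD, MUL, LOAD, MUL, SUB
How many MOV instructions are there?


Scanning instruction sequence for MOV:
  Position 1: STORE
  Position 2: STORE
  Position 3: ADD
  Position 4: MUL
  Position 5: LOAD
  Position 6: MUL
  Position 7: SUB
Matches at positions: []
Total MOV count: 0

0


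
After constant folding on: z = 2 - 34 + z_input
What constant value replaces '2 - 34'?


Identifying constant sub-expression:
  Original: z = 2 - 34 + z_input
  2 and 34 are both compile-time constants
  Evaluating: 2 - 34 = -32
  After folding: z = -32 + z_input

-32


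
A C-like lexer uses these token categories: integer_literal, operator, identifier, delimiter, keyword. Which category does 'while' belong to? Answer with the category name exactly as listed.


Token: 'while'
Checking categories:
  identifier: no
  integer_literal: no
  operator: no
  keyword: YES
  delimiter: no
Category: keyword

keyword


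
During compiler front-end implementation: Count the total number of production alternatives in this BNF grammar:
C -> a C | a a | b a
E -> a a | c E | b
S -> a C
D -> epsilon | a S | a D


Counting alternatives per rule:
  C: 3 alternative(s)
  E: 3 alternative(s)
  S: 1 alternative(s)
  D: 3 alternative(s)
Sum: 3 + 3 + 1 + 3 = 10

10


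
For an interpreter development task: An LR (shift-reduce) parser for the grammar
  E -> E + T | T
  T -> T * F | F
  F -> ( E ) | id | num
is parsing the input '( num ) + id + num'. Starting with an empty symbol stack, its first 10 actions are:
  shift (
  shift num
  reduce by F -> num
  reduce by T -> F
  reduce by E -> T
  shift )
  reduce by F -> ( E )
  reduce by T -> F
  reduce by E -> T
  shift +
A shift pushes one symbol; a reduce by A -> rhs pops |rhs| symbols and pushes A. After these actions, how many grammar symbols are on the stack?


Tracking the symbol stack through each action:
  Action 1: shift '(' : push -> stack = [(] (size 1)
  Action 2: shift 'num' : push -> stack = [(, num] (size 2)
  Action 3: reduce by F -> num : pop 1, push F -> stack = [(, F] (size 2)
  Action 4: reduce by T -> F : pop 1, push T -> stack = [(, T] (size 2)
  Action 5: reduce by E -> T : pop 1, push E -> stack = [(, E] (size 2)
  Action 6: shift ')' : push -> stack = [(, E, )] (size 3)
  Action 7: reduce by F -> ( E ) : pop 3, push F -> stack = [F] (size 1)
  Action 8: reduce by T -> F : pop 1, push T -> stack = [T] (size 1)
  Action 9: reduce by E -> T : pop 1, push E -> stack = [E] (size 1)
  Action 10: shift '+' : push -> stack = [E, +] (size 2)
Final stack size: 2

2


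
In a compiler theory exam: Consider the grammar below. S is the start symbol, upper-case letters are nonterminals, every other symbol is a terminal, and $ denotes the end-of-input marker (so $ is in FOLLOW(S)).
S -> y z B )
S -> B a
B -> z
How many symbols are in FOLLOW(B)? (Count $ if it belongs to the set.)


S is the start symbol and does not occur in any rule body, so FOLLOW(S) = {$}.
Examining every occurrence of B in a rule body:
  S -> y z B ) : B is followed by terminal ')' -> add ')'
  S -> B a : B is followed by terminal 'a' -> add 'a'
  B -> z : B does not occur in the body -> contributes nothing
FOLLOW(B) = {), a}
Count: 2

2


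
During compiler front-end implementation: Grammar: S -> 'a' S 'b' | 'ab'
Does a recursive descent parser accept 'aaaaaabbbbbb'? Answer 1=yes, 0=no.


Grammar accepts strings of the form a^n b^n (n >= 1)
Word: 'aaaaaabbbbbb'
Counting: 6 a's and 6 b's
Check: 6 == 6? Yes
Derivation (S -> aSb applied 5 time(s), then S -> ab): S => aSb => aaSbb => aaaSbbb => aaaaSbbbb => aaaaaSbbbbb => aaaaaabbbbbb
Accepted

1


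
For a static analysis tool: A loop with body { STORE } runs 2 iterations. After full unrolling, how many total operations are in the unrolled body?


Loop body operations: STORE (1 op per iteration)
Unrolling 2 iterations:
  Iteration 1: STORE (1 ops)
  Iteration 2: STORE (1 ops)
Total: 2 iterations * 1 ops/iter = 2 operations

2


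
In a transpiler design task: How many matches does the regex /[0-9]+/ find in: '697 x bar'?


Pattern: /[0-9]+/ (int literals)
Input: '697 x bar'
Scanning for matches:
  Match 1: '697'
Total matches: 1

1


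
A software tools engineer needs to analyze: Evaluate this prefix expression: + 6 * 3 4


Parsing prefix expression: + 6 * 3 4
Step 1: Innermost operation '* 3 4'
  3 * 4 = 12
Step 2: Outer operation '+ 6 [12]'
  6 + 12 = 18

18


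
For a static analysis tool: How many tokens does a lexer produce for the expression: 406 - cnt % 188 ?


Scanning '406 - cnt % 188'
Token 1: '406' -> integer_literal
Token 2: '-' -> operator
Token 3: 'cnt' -> identifier
Token 4: '%' -> operator
Token 5: '188' -> integer_literal
Total tokens: 5

5


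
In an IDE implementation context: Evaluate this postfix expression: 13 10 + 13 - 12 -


Processing tokens left to right:
Push 13, Push 10
Pop 13 and 10, compute 13 + 10 = 23, push 23
Push 13
Pop 23 and 13, compute 23 - 13 = 10, push 10
Push 12
Pop 10 and 12, compute 10 - 12 = -2, push -2
Stack result: -2

-2


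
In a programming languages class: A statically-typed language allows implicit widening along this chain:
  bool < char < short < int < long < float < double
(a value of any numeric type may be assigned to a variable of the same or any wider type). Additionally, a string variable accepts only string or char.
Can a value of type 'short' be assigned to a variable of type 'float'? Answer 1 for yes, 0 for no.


Target variable type: float
Source value type: short
Numeric ranks: short=2, float=5
Widening allowed iff rank(source) <= rank(target): 2 <= 5? Yes
Result: 1

1


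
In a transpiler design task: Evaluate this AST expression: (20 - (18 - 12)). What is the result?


Expression: (20 - (18 - 12))
Evaluating step by step:
  18 - 12 = 6
  20 - 6 = 14
Result: 14

14


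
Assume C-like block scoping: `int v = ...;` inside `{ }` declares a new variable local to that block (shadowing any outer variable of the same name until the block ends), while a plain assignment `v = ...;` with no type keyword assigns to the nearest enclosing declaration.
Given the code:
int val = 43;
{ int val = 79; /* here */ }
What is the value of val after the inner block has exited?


Analyzing scoping rules:
Outer scope: declares val = 43
Inner block: 'int val = 79;' declares a NEW val that shadows the outer one
When the block exits the inner val goes out of scope; the outer val was never modified -> 43
Result: 43

43


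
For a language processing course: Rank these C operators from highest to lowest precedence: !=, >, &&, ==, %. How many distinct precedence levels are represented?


Looking up precedence for each operator:
  != -> precedence 3
  > -> precedence 4
  && -> precedence 2
  == -> precedence 3
  % -> precedence 6
Sorted highest to lowest: %, >, !=, ==, &&
Distinct precedence values: [6, 4, 3, 2]
Number of distinct levels: 4

4


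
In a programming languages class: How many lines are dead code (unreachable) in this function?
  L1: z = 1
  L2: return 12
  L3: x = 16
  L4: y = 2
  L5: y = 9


Analyzing control flow:
  L1: reachable (before return)
  L2: reachable (return statement)
  L3: DEAD (after return at L2)
  L4: DEAD (after return at L2)
  L5: DEAD (after return at L2)
Return at L2, total lines = 5
Dead lines: L3 through L5
Count: 3

3


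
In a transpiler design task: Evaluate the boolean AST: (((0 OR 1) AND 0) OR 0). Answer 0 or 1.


Step 1: Evaluate inner node
  0 OR 1 = 1
Step 2: Evaluate next node
  1 AND 0 = 0
Step 3: Evaluate root node
  0 OR 0 = 0

0


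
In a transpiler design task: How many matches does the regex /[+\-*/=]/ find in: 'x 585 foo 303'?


Pattern: /[+\-*/=]/ (operators)
Input: 'x 585 foo 303'
Scanning for matches:
Total matches: 0

0


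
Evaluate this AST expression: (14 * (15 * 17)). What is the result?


Expression: (14 * (15 * 17))
Evaluating step by step:
  15 * 17 = 255
  14 * 255 = 3570
Result: 3570

3570


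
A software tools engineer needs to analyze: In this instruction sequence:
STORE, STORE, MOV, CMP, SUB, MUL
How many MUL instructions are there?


Scanning instruction sequence for MUL:
  Position 1: STORE
  Position 2: STORE
  Position 3: MOV
  Position 4: CMP
  Position 5: SUB
  Position 6: MUL <- MATCH
Matches at positions: [6]
Total MUL count: 1

1


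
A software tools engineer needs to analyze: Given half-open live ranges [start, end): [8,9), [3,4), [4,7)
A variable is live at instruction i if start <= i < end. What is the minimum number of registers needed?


Live ranges:
  Var0: [8, 9)
  Var1: [3, 4)
  Var2: [4, 7)
Sweep-line events (position, delta, active):
  pos=3 start -> active=1
  pos=4 end -> active=0
  pos=4 start -> active=1
  pos=7 end -> active=0
  pos=8 start -> active=1
  pos=9 end -> active=0
Maximum simultaneous active: 1
Minimum registers needed: 1

1


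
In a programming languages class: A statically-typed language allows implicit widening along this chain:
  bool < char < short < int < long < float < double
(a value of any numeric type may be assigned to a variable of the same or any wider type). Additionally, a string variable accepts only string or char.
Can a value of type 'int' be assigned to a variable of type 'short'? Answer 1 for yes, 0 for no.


Target variable type: short
Source value type: int
Numeric ranks: int=3, short=2
Widening allowed iff rank(source) <= rank(target): 3 <= 2? No
Result: 0

0


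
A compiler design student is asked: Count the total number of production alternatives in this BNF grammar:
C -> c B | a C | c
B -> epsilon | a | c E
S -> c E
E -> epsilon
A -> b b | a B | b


Counting alternatives per rule:
  C: 3 alternative(s)
  B: 3 alternative(s)
  S: 1 alternative(s)
  E: 1 alternative(s)
  A: 3 alternative(s)
Sum: 3 + 3 + 1 + 1 + 3 = 11

11


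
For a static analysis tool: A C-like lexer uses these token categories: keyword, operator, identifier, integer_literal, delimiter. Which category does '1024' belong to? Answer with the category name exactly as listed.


Token: '1024'
Checking categories:
  identifier: no
  integer_literal: YES
  operator: no
  keyword: no
  delimiter: no
Category: integer_literal

integer_literal


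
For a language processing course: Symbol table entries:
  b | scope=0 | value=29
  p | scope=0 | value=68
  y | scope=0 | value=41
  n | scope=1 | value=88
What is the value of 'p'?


Searching symbol table for 'p':
  b | scope=0 | value=29
  p | scope=0 | value=68 <- MATCH
  y | scope=0 | value=41
  n | scope=1 | value=88
Found 'p' at scope 0 with value 68

68


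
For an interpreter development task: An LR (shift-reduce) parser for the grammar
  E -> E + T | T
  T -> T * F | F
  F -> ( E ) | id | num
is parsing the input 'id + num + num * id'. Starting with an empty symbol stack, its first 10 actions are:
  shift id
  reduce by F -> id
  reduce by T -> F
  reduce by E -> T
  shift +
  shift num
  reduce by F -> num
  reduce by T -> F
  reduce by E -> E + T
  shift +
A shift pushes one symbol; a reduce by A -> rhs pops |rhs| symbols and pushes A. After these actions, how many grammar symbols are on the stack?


Tracking the symbol stack through each action:
  Action 1: shift 'id' : push -> stack = [id] (size 1)
  Action 2: reduce by F -> id : pop 1, push F -> stack = [F] (size 1)
  Action 3: reduce by T -> F : pop 1, push T -> stack = [T] (size 1)
  Action 4: reduce by E -> T : pop 1, push E -> stack = [E] (size 1)
  Action 5: shift '+' : push -> stack = [E, +] (size 2)
  Action 6: shift 'num' : push -> stack = [E, +, num] (size 3)
  Action 7: reduce by F -> num : pop 1, push F -> stack = [E, +, F] (size 3)
  Action 8: reduce by T -> F : pop 1, push T -> stack = [E, +, T] (size 3)
  Action 9: reduce by E -> E + T : pop 3, push E -> stack = [E] (size 1)
  Action 10: shift '+' : push -> stack = [E, +] (size 2)
Final stack size: 2

2


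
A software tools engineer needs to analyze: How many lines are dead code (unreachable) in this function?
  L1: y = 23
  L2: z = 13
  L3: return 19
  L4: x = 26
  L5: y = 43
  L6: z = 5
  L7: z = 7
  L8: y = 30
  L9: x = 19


Analyzing control flow:
  L1: reachable (before return)
  L2: reachable (before return)
  L3: reachable (return statement)
  L4: DEAD (after return at L3)
  L5: DEAD (after return at L3)
  L6: DEAD (after return at L3)
  L7: DEAD (after return at L3)
  L8: DEAD (after return at L3)
  L9: DEAD (after return at L3)
Return at L3, total lines = 9
Dead lines: L4 through L9
Count: 6

6


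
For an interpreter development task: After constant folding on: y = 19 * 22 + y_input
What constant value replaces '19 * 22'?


Identifying constant sub-expression:
  Original: y = 19 * 22 + y_input
  19 and 22 are both compile-time constants
  Evaluating: 19 * 22 = 418
  After folding: y = 418 + y_input

418


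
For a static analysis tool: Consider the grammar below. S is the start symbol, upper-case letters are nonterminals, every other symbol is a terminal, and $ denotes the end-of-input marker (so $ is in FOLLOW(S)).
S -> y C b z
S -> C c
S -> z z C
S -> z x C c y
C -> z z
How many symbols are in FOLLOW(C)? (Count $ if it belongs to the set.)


S is the start symbol and does not occur in any rule body, so FOLLOW(S) = {$}.
Examining every occurrence of C in a rule body:
  S -> y C b z : C is followed by terminal 'b' -> add 'b'
  S -> C c : C is followed by terminal 'c' -> add 'c'
  S -> z z C : C is at the right end -> add FOLLOW(S) = {$}
  S -> z x C c y : C is followed by terminal 'c' -> add 'c' (already in the set)
  C -> z z : C does not occur in the body -> contributes nothing
FOLLOW(C) = {b, c, $}
Count: 3

3


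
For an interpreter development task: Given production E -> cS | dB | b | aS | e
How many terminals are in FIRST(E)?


Production: E -> cS | dB | b | aS | e
Examining each alternative for leading terminals:
  E -> cS : first terminal = 'c'
  E -> dB : first terminal = 'd'
  E -> b : first terminal = 'b'
  E -> aS : first terminal = 'a'
  E -> e : first terminal = 'e'
FIRST(E) = {a, b, c, d, e}
Count: 5

5


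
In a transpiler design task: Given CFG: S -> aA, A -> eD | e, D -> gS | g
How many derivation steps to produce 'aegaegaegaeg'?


Grammar: S -> aA, A -> eD | e, D -> gS | g
Deriving 'aegaegaegaeg':
Step 1: S -> aA => aA
Step 2: A -> eD => aeD
Step 3: D -> gS => aegS
Step 4: S -> aA => aegaA
Step 5: A -> eD => aegaeD
Step 6: D -> gS => aegaegS
Step 7: S -> aA => aegaegaA
Step 8: A -> eD => aegaegaeD
Step 9: D -> gS => aegaegaegS
Step 10: S -> aA => aegaegaegaA
Step 11: A -> eD => aegaegaegaeD
Step 12: D -> g => aegaegaegaeg
Total derivation steps: 12

12


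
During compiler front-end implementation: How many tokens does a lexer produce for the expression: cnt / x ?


Scanning 'cnt / x'
Token 1: 'cnt' -> identifier
Token 2: '/' -> operator
Token 3: 'x' -> identifier
Total tokens: 3

3


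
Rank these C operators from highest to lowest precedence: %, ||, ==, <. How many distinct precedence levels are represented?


Looking up precedence for each operator:
  % -> precedence 6
  || -> precedence 1
  == -> precedence 3
  < -> precedence 4
Sorted highest to lowest: %, <, ==, ||
Distinct precedence values: [6, 4, 3, 1]
Number of distinct levels: 4

4


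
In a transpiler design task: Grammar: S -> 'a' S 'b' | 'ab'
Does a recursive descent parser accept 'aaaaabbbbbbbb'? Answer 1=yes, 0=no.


Grammar accepts strings of the form a^n b^n (n >= 1)
Word: 'aaaaabbbbbbbb'
Counting: 5 a's and 8 b's
Check: 5 == 8? No
Mismatch: a-count != b-count
Rejected

0


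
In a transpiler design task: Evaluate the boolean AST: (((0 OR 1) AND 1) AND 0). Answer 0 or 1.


Step 1: Evaluate inner node
  0 OR 1 = 1
Step 2: Evaluate next node
  1 AND 1 = 1
Step 3: Evaluate root node
  1 AND 0 = 0

0


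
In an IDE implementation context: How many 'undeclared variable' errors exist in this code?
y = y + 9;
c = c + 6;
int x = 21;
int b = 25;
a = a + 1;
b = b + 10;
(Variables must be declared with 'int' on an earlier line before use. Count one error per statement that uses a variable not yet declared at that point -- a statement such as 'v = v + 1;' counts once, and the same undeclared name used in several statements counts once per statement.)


Scanning code line by line:
  Line 1: use 'y' -> ERROR (undeclared)
  Line 2: use 'c' -> ERROR (undeclared)
  Line 3: declare 'x' -> declared = ['x']
  Line 4: declare 'b' -> declared = ['b', 'x']
  Line 5: use 'a' -> ERROR (undeclared)
  Line 6: use 'b' -> OK (declared)
Total undeclared variable errors: 3

3


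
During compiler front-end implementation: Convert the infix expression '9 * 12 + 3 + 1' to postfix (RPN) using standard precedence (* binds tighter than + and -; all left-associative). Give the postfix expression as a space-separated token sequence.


Applying the shunting-yard algorithm:
  Operand 9 -> output
  Push '*' onto operator stack -> op-stack: [*]
  Operand 12 -> output
  See '+' (prec 1); top '*' (prec 2) >= it -> pop '*' to output
  Push '+' onto operator stack -> op-stack: [+]
  Operand 3 -> output
  See '+' (prec 1); top '+' (prec 1) >= it -> pop '+' to output
  Push '+' onto operator stack -> op-stack: [+]
  Operand 1 -> output
  End of input: pop '+' to output
Postfix result: 9 12 * 3 + 1 +

9 12 * 3 + 1 +


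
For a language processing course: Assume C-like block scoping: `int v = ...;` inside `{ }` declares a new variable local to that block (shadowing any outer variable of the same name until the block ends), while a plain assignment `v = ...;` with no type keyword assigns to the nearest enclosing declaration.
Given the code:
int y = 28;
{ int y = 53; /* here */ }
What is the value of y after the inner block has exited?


Analyzing scoping rules:
Outer scope: declares y = 28
Inner block: 'int y = 53;' declares a NEW y that shadows the outer one
When the block exits the inner y goes out of scope; the outer y was never modified -> 28
Result: 28

28


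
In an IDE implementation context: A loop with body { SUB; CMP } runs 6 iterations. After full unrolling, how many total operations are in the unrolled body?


Loop body operations: SUB, CMP (2 ops per iteration)
Unrolling 6 iterations:
  Iteration 1: SUB, CMP (2 ops)
  Iteration 2: SUB, CMP (2 ops)
  Iteration 3: SUB, CMP (2 ops)
  Iteration 4: SUB, CMP (2 ops)
  Iteration 5: SUB, CMP (2 ops)
  Iteration 6: SUB, CMP (2 ops)
Total: 6 iterations * 2 ops/iter = 12 operations

12


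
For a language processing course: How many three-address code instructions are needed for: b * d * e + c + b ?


Expression: b * d * e + c + b
Generating three-address code (respecting * over +/- precedence):
  Instruction 1: t1 = b * d
  Instruction 2: t2 = t1 * e
  Instruction 3: t3 = t2 + c
  Instruction 4: t4 = t3 + b
Total instructions: 4

4


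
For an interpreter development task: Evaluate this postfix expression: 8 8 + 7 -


Processing tokens left to right:
Push 8, Push 8
Pop 8 and 8, compute 8 + 8 = 16, push 16
Push 7
Pop 16 and 7, compute 16 - 7 = 9, push 9
Stack result: 9

9


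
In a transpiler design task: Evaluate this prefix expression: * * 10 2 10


Parsing prefix expression: * * 10 2 10
Step 1: Innermost operation '* 10 2'
  10 * 2 = 20
Step 2: Outer operation '* [20] 10'
  20 * 10 = 200

200


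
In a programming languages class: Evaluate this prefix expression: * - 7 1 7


Parsing prefix expression: * - 7 1 7
Step 1: Innermost operation '- 7 1'
  7 - 1 = 6
Step 2: Outer operation '* [6] 7'
  6 * 7 = 42

42


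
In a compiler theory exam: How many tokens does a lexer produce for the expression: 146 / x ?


Scanning '146 / x'
Token 1: '146' -> integer_literal
Token 2: '/' -> operator
Token 3: 'x' -> identifier
Total tokens: 3

3


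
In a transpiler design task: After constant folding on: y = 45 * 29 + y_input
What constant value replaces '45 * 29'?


Identifying constant sub-expression:
  Original: y = 45 * 29 + y_input
  45 and 29 are both compile-time constants
  Evaluating: 45 * 29 = 1305
  After folding: y = 1305 + y_input

1305


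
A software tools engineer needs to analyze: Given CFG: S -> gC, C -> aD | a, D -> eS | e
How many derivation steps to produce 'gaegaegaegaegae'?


Grammar: S -> gC, C -> aD | a, D -> eS | e
Deriving 'gaegaegaegaegae':
Step 1: S -> gC => gC
Step 2: C -> aD => gaD
Step 3: D -> eS => gaeS
Step 4: S -> gC => gaegC
Step 5: C -> aD => gaegaD
Step 6: D -> eS => gaegaeS
Step 7: S -> gC => gaegaegC
Step 8: C -> aD => gaegaegaD
Step 9: D -> eS => gaegaegaeS
Step 10: S -> gC => gaegaegaegC
Step 11: C -> aD => gaegaegaegaD
Step 12: D -> eS => gaegaegaegaeS
Step 13: S -> gC => gaegaegaegaegC
Step 14: C -> aD => gaegaegaegaegaD
Step 15: D -> e => gaegaegaegaegae
Total derivation steps: 15

15


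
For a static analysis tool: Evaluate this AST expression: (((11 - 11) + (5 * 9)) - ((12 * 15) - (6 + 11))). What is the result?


Expression: (((11 - 11) + (5 * 9)) - ((12 * 15) - (6 + 11)))
Evaluating step by step:
  11 - 11 = 0
  5 * 9 = 45
  0 + 45 = 45
  12 * 15 = 180
  6 + 11 = 17
  180 - 17 = 163
  45 - 163 = -118
Result: -118

-118
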